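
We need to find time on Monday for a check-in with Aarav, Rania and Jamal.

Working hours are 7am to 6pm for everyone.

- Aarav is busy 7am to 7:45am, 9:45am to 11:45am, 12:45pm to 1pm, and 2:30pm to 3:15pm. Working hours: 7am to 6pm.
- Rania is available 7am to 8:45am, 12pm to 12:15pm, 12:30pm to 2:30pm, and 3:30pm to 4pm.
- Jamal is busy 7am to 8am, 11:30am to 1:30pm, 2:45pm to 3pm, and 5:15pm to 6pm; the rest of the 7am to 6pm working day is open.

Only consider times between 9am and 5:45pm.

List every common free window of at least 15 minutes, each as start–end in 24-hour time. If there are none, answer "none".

Aarav free within 07:00–18:00: 07:45–09:45, 11:45–12:45, 13:00–14:30, 15:15–18:00.
Jamal free within 07:00–18:00: 08:00–11:30, 13:30–14:45, 15:00–17:15.
Aarav ∩ Rania: 07:45–08:45, 12:00–12:15, 12:30–12:45, 13:00–14:30, 15:30–16:00.
Aarav ∩ Rania ∩ Jamal: 08:00–08:45, 13:30–14:30, 15:30–16:00.
Restricted to 09:00–17:45: 13:30–14:30, 15:30–16:00.
Windows ≥ 15 min: 13:30–14:30, 15:30–16:00.

13:30–14:30, 15:30–16:00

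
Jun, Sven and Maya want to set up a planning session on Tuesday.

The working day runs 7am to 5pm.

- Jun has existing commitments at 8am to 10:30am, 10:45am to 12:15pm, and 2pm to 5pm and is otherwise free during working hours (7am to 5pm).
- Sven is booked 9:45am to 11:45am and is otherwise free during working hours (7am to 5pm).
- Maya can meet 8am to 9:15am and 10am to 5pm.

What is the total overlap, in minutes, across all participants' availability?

105 minutes

Jun free within 07:00–17:00: 07:00–08:00, 10:30–10:45, 12:15–14:00.
Sven free within 07:00–17:00: 07:00–09:45, 11:45–17:00.
Jun ∩ Sven: 07:00–08:00, 12:15–14:00.
Jun ∩ Sven ∩ Maya: 12:15–14:00.
Total common minutes: 105.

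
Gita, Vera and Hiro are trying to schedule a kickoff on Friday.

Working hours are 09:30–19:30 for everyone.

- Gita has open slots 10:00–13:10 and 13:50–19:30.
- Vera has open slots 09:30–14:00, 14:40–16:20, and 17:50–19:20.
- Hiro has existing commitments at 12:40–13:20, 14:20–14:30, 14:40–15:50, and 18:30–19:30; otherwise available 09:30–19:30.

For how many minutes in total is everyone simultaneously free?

Hiro free within 09:30–19:30: 09:30–12:40, 13:20–14:20, 14:30–14:40, 15:50–18:30.
Gita ∩ Vera: 10:00–13:10, 13:50–14:00, 14:40–16:20, 17:50–19:20.
Gita ∩ Vera ∩ Hiro: 10:00–12:40, 13:50–14:00, 15:50–16:20, 17:50–18:30.
Total common minutes: 160 + 10 + 30 + 40 = 240.

240 minutes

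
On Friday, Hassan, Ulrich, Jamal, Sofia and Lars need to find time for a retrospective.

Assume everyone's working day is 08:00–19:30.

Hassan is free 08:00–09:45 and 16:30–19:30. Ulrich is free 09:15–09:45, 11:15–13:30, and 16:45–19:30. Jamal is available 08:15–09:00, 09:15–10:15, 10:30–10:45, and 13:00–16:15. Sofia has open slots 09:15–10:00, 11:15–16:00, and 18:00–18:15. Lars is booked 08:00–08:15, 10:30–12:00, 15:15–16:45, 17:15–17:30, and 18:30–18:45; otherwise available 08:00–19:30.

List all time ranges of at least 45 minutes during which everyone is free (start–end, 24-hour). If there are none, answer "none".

Lars free within 08:00–19:30: 08:15–10:30, 12:00–15:15, 16:45–17:15, 17:30–18:30, 18:45–19:30.
Hassan ∩ Ulrich: 09:15–09:45, 16:45–19:30.
Hassan ∩ Ulrich ∩ Jamal: 09:15–09:45.
Hassan ∩ Ulrich ∩ Jamal ∩ Sofia: 09:15–09:45.
Hassan ∩ Ulrich ∩ Jamal ∩ Sofia ∩ Lars: 09:15–09:45.
Windows ≥ 45 min: (none).

none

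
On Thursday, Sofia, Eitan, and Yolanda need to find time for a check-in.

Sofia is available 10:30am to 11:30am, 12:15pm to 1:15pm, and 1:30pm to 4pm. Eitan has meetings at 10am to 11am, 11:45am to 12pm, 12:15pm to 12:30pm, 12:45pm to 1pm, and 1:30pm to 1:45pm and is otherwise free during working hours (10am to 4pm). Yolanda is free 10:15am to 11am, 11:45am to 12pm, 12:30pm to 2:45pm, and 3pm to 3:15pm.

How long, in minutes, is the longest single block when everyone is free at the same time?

Eitan free within 10:00–16:00: 11:00–11:45, 12:00–12:15, 12:30–12:45, 13:00–13:30, 13:45–16:00.
Sofia ∩ Eitan: 11:00–11:30, 12:30–12:45, 13:00–13:15, 13:45–16:00.
Sofia ∩ Eitan ∩ Yolanda: 12:30–12:45, 13:00–13:15, 13:45–14:45, 15:00–15:15.
Common window lengths: 15, 15, 60, 15 min; longest is 60.

60 minutes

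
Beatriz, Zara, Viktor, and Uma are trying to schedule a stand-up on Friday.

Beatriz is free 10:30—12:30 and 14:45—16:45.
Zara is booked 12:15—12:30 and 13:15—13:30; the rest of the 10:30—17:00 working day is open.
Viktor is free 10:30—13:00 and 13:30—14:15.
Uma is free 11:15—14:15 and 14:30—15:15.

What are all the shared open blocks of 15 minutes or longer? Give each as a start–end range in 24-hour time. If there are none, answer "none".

11:15–12:15

Zara free within 10:30–17:00: 10:30–12:15, 12:30–13:15, 13:30–17:00.
Beatriz ∩ Zara: 10:30–12:15, 14:45–16:45.
Beatriz ∩ Zara ∩ Viktor: 10:30–12:15.
Beatriz ∩ Zara ∩ Viktor ∩ Uma: 11:15–12:15.
Windows ≥ 15 min: 11:15–12:15.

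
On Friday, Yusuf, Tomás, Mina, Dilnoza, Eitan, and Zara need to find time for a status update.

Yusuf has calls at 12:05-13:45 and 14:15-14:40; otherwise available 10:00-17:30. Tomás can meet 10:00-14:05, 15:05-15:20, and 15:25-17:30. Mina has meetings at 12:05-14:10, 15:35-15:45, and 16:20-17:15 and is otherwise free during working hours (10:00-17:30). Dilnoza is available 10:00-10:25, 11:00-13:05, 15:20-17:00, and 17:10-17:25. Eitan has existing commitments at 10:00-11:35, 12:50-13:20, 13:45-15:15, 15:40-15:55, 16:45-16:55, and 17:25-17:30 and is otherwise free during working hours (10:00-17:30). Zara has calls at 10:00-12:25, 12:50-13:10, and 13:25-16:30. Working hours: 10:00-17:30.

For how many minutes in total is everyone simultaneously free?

Yusuf free within 10:00–17:30: 10:00–12:05, 13:45–14:15, 14:40–17:30.
Mina free within 10:00–17:30: 10:00–12:05, 14:10–15:35, 15:45–16:20, 17:15–17:30.
Eitan free within 10:00–17:30: 11:35–12:50, 13:20–13:45, 15:15–15:40, 15:55–16:45, 16:55–17:25.
Zara free within 10:00–17:30: 12:25–12:50, 13:10–13:25, 16:30–17:30.
Yusuf ∩ Tomás: 10:00–12:05, 13:45–14:05, 15:05–15:20, 15:25–17:30.
Yusuf ∩ Tomás ∩ Mina: 10:00–12:05, 15:05–15:20, 15:25–15:35, 15:45–16:20, 17:15–17:30.
Yusuf ∩ Tomás ∩ Mina ∩ Dilnoza: 10:00–10:25, 11:00–12:05, 15:25–15:35, 15:45–16:20, 17:15–17:25.
Yusuf ∩ Tomás ∩ Mina ∩ Dilnoza ∩ Eitan: 11:35–12:05, 15:25–15:35, 15:55–16:20, 17:15–17:25.
Yusuf ∩ Tomás ∩ Mina ∩ Dilnoza ∩ Eitan ∩ Zara: 17:15–17:25.
Total common minutes: 10.

10 minutes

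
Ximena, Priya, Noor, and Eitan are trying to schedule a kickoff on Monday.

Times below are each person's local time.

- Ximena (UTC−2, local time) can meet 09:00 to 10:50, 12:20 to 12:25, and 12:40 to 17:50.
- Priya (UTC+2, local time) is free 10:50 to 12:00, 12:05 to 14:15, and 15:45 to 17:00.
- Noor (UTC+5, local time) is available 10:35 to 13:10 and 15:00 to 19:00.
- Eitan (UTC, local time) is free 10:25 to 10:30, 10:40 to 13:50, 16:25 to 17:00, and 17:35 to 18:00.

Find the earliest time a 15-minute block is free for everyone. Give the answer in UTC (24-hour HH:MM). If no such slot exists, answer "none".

11:00

Ximena → UTC: 11:00–12:50, 14:20–14:25, 14:40–19:50.
Priya → UTC: 08:50–10:00, 10:05–12:15, 13:45–15:00.
Noor → UTC: 05:35–08:10, 10:00–14:00.
Eitan → UTC: 10:25–10:30, 10:40–13:50, 16:25–17:00, 17:35–18:00.
Ximena ∩ Priya: 11:00–12:15, 14:20–14:25, 14:40–15:00.
Ximena ∩ Priya ∩ Noor: 11:00–12:15.
Ximena ∩ Priya ∩ Noor ∩ Eitan: 11:00–12:15.
Windows ≥ 15 min: 11:00–12:15.
Earliest such window starts at 11:00.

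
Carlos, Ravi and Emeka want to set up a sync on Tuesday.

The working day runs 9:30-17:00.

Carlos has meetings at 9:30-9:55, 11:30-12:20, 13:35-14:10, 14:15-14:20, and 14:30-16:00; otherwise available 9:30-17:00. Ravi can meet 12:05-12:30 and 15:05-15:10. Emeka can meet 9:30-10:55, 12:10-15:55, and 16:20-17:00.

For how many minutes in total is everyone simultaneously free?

10 minutes

Carlos free within 09:30–17:00: 09:55–11:30, 12:20–13:35, 14:10–14:15, 14:20–14:30, 16:00–17:00.
Carlos ∩ Ravi: 12:20–12:30.
Carlos ∩ Ravi ∩ Emeka: 12:20–12:30.
Total common minutes: 10.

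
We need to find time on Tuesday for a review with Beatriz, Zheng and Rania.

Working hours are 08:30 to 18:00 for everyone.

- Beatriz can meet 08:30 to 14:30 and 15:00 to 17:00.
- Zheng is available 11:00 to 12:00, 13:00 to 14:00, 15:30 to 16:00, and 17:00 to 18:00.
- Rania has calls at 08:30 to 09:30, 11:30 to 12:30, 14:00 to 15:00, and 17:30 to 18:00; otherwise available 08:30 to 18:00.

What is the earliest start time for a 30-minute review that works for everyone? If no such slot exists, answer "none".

11:00

Rania free within 08:30–18:00: 09:30–11:30, 12:30–14:00, 15:00–17:30.
Beatriz ∩ Zheng: 11:00–12:00, 13:00–14:00, 15:30–16:00.
Beatriz ∩ Zheng ∩ Rania: 11:00–11:30, 13:00–14:00, 15:30–16:00.
Windows ≥ 30 min: 11:00–11:30, 13:00–14:00, 15:30–16:00.
Earliest such window starts at 11:00.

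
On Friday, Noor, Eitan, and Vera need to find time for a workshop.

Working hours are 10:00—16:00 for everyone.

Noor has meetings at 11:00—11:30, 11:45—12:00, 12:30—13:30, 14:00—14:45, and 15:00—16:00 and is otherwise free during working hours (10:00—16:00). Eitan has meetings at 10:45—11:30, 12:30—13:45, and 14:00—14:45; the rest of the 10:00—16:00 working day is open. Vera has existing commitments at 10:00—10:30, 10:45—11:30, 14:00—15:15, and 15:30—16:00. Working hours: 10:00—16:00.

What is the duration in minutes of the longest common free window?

30 minutes

Noor free within 10:00–16:00: 10:00–11:00, 11:30–11:45, 12:00–12:30, 13:30–14:00, 14:45–15:00.
Eitan free within 10:00–16:00: 10:00–10:45, 11:30–12:30, 13:45–14:00, 14:45–16:00.
Vera free within 10:00–16:00: 10:30–10:45, 11:30–14:00, 15:15–15:30.
Noor ∩ Eitan: 10:00–10:45, 11:30–11:45, 12:00–12:30, 13:45–14:00, 14:45–15:00.
Noor ∩ Eitan ∩ Vera: 10:30–10:45, 11:30–11:45, 12:00–12:30, 13:45–14:00.
Common window lengths: 15, 15, 30, 15 min; longest is 30.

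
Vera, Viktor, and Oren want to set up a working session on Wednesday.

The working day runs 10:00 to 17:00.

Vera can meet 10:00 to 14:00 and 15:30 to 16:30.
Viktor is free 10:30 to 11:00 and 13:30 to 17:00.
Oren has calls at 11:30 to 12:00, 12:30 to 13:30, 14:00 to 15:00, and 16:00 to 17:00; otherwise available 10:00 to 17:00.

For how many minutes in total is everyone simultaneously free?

90 minutes

Oren free within 10:00–17:00: 10:00–11:30, 12:00–12:30, 13:30–14:00, 15:00–16:00.
Vera ∩ Viktor: 10:30–11:00, 13:30–14:00, 15:30–16:30.
Vera ∩ Viktor ∩ Oren: 10:30–11:00, 13:30–14:00, 15:30–16:00.
Total common minutes: 30 + 30 + 30 = 90.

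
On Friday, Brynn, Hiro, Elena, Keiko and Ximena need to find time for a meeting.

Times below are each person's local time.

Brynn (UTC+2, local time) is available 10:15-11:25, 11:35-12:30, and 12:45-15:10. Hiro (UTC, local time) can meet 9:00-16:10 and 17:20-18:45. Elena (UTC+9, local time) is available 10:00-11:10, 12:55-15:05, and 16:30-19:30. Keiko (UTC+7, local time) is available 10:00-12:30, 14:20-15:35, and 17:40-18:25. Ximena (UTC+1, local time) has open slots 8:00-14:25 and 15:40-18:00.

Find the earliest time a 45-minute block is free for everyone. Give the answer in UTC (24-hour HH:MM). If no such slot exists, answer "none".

Brynn → UTC: 08:15–09:25, 09:35–10:30, 10:45–13:10.
Hiro → UTC: 09:00–16:10, 17:20–18:45.
Elena → UTC: 01:00–02:10, 03:55–06:05, 07:30–10:30.
Keiko → UTC: 03:00–05:30, 07:20–08:35, 10:40–11:25.
Ximena → UTC: 07:00–13:25, 14:40–17:00.
Brynn ∩ Hiro: 09:00–09:25, 09:35–10:30, 10:45–13:10.
Brynn ∩ Hiro ∩ Elena: 09:00–09:25, 09:35–10:30.
Brynn ∩ Hiro ∩ Elena ∩ Keiko: (none).
Brynn ∩ Hiro ∩ Elena ∩ Keiko ∩ Ximena: (none).
Windows ≥ 45 min: (none).

none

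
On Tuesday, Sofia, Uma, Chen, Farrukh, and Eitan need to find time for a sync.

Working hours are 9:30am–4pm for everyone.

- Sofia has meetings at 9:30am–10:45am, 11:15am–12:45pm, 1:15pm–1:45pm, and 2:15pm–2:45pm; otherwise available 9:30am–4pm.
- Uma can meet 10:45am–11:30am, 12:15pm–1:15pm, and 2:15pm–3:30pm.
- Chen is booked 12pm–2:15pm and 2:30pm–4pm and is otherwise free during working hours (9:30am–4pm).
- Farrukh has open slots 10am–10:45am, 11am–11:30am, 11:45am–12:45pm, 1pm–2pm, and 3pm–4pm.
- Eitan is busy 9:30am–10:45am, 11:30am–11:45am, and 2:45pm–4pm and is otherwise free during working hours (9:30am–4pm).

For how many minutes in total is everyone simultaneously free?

15 minutes

Sofia free within 09:30–16:00: 10:45–11:15, 12:45–13:15, 13:45–14:15, 14:45–16:00.
Chen free within 09:30–16:00: 09:30–12:00, 14:15–14:30.
Eitan free within 09:30–16:00: 10:45–11:30, 11:45–14:45.
Sofia ∩ Uma: 10:45–11:15, 12:45–13:15, 14:45–15:30.
Sofia ∩ Uma ∩ Chen: 10:45–11:15.
Sofia ∩ Uma ∩ Chen ∩ Farrukh: 11:00–11:15.
Sofia ∩ Uma ∩ Chen ∩ Farrukh ∩ Eitan: 11:00–11:15.
Total common minutes: 15.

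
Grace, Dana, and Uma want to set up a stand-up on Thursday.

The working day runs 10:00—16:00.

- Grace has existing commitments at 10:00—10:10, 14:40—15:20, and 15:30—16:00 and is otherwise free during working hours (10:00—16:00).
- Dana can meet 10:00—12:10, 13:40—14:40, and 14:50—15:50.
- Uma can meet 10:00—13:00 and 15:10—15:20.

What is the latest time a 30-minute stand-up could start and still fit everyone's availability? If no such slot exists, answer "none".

11:40

Grace free within 10:00–16:00: 10:10–14:40, 15:20–15:30.
Grace ∩ Dana: 10:10–12:10, 13:40–14:40, 15:20–15:30.
Grace ∩ Dana ∩ Uma: 10:10–12:10.
Windows ≥ 30 min: 10:10–12:10.
Latest start in the last window 10:10–12:10 is 12:10 − 30 min = 11:40.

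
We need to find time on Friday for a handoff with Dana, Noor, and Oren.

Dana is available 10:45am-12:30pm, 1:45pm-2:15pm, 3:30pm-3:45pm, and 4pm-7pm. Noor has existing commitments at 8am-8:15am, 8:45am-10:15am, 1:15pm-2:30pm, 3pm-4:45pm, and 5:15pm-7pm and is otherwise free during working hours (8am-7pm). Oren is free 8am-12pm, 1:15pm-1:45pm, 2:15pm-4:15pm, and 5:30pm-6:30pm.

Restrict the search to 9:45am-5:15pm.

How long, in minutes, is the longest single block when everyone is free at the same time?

75 minutes

Noor free within 08:00–19:00: 08:15–08:45, 10:15–13:15, 14:30–15:00, 16:45–17:15.
Dana ∩ Noor: 10:45–12:30, 16:45–17:15.
Dana ∩ Noor ∩ Oren: 10:45–12:00.
Restricted to 09:45–17:15: 10:45–12:00.
Single common window of 75 minutes.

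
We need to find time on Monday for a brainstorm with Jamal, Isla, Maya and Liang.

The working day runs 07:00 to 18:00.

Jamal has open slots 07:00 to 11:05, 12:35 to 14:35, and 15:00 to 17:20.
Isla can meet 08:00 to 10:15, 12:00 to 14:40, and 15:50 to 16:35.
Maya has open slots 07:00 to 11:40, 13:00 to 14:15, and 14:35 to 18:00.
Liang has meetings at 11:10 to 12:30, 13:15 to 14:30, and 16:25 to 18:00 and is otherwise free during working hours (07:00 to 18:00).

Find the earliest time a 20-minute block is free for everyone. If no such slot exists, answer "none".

08:00

Liang free within 07:00–18:00: 07:00–11:10, 12:30–13:15, 14:30–16:25.
Jamal ∩ Isla: 08:00–10:15, 12:35–14:35, 15:50–16:35.
Jamal ∩ Isla ∩ Maya: 08:00–10:15, 13:00–14:15, 15:50–16:35.
Jamal ∩ Isla ∩ Maya ∩ Liang: 08:00–10:15, 13:00–13:15, 15:50–16:25.
Windows ≥ 20 min: 08:00–10:15, 15:50–16:25.
Earliest such window starts at 08:00.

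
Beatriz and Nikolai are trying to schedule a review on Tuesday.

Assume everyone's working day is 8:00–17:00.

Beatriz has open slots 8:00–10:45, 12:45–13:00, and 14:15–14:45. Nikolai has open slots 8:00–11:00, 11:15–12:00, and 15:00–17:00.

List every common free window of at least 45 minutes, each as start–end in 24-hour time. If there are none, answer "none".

Beatriz ∩ Nikolai: 08:00–10:45.
Windows ≥ 45 min: 08:00–10:45.

08:00–10:45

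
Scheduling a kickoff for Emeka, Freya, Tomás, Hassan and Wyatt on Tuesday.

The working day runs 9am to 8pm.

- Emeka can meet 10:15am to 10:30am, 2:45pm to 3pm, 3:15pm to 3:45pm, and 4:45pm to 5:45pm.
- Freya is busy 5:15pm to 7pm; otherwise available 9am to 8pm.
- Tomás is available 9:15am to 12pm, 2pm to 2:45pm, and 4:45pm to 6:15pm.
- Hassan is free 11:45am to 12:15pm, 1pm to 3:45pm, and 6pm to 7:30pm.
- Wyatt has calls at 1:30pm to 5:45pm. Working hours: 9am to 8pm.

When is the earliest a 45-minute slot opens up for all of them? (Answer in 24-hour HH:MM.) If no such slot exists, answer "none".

none

Freya free within 09:00–20:00: 09:00–17:15, 19:00–20:00.
Wyatt free within 09:00–20:00: 09:00–13:30, 17:45–20:00.
Emeka ∩ Freya: 10:15–10:30, 14:45–15:00, 15:15–15:45, 16:45–17:15.
Emeka ∩ Freya ∩ Tomás: 10:15–10:30, 16:45–17:15.
Emeka ∩ Freya ∩ Tomás ∩ Hassan: (none).
Emeka ∩ Freya ∩ Tomás ∩ Hassan ∩ Wyatt: (none).
Windows ≥ 45 min: (none).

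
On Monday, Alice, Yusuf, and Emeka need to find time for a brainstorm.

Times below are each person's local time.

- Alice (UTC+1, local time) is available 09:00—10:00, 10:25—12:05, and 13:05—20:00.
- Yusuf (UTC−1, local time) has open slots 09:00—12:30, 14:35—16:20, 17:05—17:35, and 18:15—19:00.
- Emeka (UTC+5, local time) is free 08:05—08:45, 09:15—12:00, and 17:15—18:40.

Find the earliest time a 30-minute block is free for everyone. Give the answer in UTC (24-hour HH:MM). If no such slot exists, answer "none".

12:15

Alice → UTC: 08:00–09:00, 09:25–11:05, 12:05–19:00.
Yusuf → UTC: 10:00–13:30, 15:35–17:20, 18:05–18:35, 19:15–20:00.
Emeka → UTC: 03:05–03:45, 04:15–07:00, 12:15–13:40.
Alice ∩ Yusuf: 10:00–11:05, 12:05–13:30, 15:35–17:20, 18:05–18:35.
Alice ∩ Yusuf ∩ Emeka: 12:15–13:30.
Windows ≥ 30 min: 12:15–13:30.
Earliest such window starts at 12:15.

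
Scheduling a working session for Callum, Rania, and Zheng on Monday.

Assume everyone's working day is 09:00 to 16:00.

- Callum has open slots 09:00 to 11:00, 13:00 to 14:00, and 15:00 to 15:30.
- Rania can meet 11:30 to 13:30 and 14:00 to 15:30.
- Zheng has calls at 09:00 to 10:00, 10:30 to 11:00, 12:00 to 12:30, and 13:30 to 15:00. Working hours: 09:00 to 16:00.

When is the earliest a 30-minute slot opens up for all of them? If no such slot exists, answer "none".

Zheng free within 09:00–16:00: 10:00–10:30, 11:00–12:00, 12:30–13:30, 15:00–16:00.
Callum ∩ Rania: 13:00–13:30, 15:00–15:30.
Callum ∩ Rania ∩ Zheng: 13:00–13:30, 15:00–15:30.
Windows ≥ 30 min: 13:00–13:30, 15:00–15:30.
Earliest such window starts at 13:00.

13:00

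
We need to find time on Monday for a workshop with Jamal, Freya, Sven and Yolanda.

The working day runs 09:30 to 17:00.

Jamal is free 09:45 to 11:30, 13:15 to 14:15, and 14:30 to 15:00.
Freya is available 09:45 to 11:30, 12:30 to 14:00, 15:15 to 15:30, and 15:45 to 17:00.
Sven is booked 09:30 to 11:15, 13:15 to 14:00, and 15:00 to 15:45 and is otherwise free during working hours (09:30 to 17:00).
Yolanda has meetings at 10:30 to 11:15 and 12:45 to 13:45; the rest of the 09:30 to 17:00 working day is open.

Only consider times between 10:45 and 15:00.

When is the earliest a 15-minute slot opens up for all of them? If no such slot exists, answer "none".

Sven free within 09:30–17:00: 11:15–13:15, 14:00–15:00, 15:45–17:00.
Yolanda free within 09:30–17:00: 09:30–10:30, 11:15–12:45, 13:45–17:00.
Jamal ∩ Freya: 09:45–11:30, 13:15–14:00.
Jamal ∩ Freya ∩ Sven: 11:15–11:30.
Jamal ∩ Freya ∩ Sven ∩ Yolanda: 11:15–11:30.
Restricted to 10:45–15:00: 11:15–11:30.
Windows ≥ 15 min: 11:15–11:30.
Earliest such window starts at 11:15.

11:15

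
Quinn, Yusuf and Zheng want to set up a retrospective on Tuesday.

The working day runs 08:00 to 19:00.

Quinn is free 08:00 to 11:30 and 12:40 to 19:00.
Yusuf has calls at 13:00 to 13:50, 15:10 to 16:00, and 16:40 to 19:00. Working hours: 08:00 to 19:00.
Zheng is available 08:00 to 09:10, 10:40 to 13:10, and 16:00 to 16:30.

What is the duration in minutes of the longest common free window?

70 minutes

Yusuf free within 08:00–19:00: 08:00–13:00, 13:50–15:10, 16:00–16:40.
Quinn ∩ Yusuf: 08:00–11:30, 12:40–13:00, 13:50–15:10, 16:00–16:40.
Quinn ∩ Yusuf ∩ Zheng: 08:00–09:10, 10:40–11:30, 12:40–13:00, 16:00–16:30.
Common window lengths: 70, 50, 20, 30 min; longest is 70.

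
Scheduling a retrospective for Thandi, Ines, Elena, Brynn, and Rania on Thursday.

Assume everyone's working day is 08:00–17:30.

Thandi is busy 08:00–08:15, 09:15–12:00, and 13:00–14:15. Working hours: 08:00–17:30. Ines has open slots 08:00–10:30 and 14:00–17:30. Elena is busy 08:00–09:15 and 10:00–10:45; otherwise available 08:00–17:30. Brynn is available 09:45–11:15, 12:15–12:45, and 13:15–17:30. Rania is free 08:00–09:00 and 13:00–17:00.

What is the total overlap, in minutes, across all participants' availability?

Thandi free within 08:00–17:30: 08:15–09:15, 12:00–13:00, 14:15–17:30.
Elena free within 08:00–17:30: 09:15–10:00, 10:45–17:30.
Thandi ∩ Ines: 08:15–09:15, 14:15–17:30.
Thandi ∩ Ines ∩ Elena: 14:15–17:30.
Thandi ∩ Ines ∩ Elena ∩ Brynn: 14:15–17:30.
Thandi ∩ Ines ∩ Elena ∩ Brynn ∩ Rania: 14:15–17:00.
Total common minutes: 165.

165 minutes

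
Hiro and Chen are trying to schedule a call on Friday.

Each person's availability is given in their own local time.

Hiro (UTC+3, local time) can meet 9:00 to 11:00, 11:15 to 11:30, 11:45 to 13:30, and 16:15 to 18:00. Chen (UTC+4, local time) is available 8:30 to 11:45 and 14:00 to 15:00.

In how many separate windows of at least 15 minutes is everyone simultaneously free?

Hiro → UTC: 06:00–08:00, 08:15–08:30, 08:45–10:30, 13:15–15:00.
Chen → UTC: 04:30–07:45, 10:00–11:00.
Hiro ∩ Chen: 06:00–07:45, 10:00–10:30.
Windows ≥ 15 min: 06:00–07:45, 10:00–10:30.
That's 2 windows.

2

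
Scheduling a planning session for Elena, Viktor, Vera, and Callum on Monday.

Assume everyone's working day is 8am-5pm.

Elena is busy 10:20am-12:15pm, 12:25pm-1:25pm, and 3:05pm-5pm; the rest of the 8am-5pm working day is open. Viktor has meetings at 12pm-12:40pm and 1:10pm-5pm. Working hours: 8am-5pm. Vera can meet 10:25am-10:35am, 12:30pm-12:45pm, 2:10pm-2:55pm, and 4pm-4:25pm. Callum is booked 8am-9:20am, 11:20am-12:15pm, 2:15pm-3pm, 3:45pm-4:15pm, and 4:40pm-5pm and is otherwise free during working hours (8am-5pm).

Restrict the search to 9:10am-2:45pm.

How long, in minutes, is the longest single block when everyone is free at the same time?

0 minutes

Elena free within 08:00–17:00: 08:00–10:20, 12:15–12:25, 13:25–15:05.
Viktor free within 08:00–17:00: 08:00–12:00, 12:40–13:10.
Callum free within 08:00–17:00: 09:20–11:20, 12:15–14:15, 15:00–15:45, 16:15–16:40.
Elena ∩ Viktor: 08:00–10:20.
Elena ∩ Viktor ∩ Vera: (none).
Elena ∩ Viktor ∩ Vera ∩ Callum: (none).
Restricted to 09:10–14:45: (none).
No common window.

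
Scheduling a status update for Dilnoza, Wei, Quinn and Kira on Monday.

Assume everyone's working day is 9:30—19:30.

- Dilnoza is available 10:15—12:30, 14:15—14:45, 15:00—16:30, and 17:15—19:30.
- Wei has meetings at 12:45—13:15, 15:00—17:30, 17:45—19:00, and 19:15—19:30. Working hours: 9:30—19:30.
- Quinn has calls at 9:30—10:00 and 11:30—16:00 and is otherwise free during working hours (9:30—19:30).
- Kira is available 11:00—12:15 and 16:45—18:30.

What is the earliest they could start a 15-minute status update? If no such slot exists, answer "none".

Wei free within 09:30–19:30: 09:30–12:45, 13:15–15:00, 17:30–17:45, 19:00–19:15.
Quinn free within 09:30–19:30: 10:00–11:30, 16:00–19:30.
Dilnoza ∩ Wei: 10:15–12:30, 14:15–14:45, 17:30–17:45, 19:00–19:15.
Dilnoza ∩ Wei ∩ Quinn: 10:15–11:30, 17:30–17:45, 19:00–19:15.
Dilnoza ∩ Wei ∩ Quinn ∩ Kira: 11:00–11:30, 17:30–17:45.
Windows ≥ 15 min: 11:00–11:30, 17:30–17:45.
Earliest such window starts at 11:00.

11:00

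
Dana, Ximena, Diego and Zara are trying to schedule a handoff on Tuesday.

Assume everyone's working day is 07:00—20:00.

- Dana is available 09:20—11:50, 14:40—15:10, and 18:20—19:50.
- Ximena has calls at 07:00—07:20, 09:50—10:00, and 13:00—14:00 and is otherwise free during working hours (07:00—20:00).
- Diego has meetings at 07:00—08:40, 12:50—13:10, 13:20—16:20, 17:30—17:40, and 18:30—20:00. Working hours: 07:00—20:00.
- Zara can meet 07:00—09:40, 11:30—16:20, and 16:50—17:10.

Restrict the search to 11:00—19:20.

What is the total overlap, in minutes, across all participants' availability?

Ximena free within 07:00–20:00: 07:20–09:50, 10:00–13:00, 14:00–20:00.
Diego free within 07:00–20:00: 08:40–12:50, 13:10–13:20, 16:20–17:30, 17:40–18:30.
Dana ∩ Ximena: 09:20–09:50, 10:00–11:50, 14:40–15:10, 18:20–19:50.
Dana ∩ Ximena ∩ Diego: 09:20–09:50, 10:00–11:50, 18:20–18:30.
Dana ∩ Ximena ∩ Diego ∩ Zara: 09:20–09:40, 11:30–11:50.
Restricted to 11:00–19:20: 11:30–11:50.
Total common minutes: 20.

20 minutes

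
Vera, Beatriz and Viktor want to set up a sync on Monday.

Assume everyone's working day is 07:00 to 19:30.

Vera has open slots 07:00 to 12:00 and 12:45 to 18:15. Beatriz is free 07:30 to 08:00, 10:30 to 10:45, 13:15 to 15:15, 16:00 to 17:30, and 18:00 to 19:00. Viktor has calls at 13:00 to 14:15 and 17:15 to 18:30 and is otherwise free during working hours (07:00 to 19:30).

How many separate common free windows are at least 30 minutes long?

Viktor free within 07:00–19:30: 07:00–13:00, 14:15–17:15, 18:30–19:30.
Vera ∩ Beatriz: 07:30–08:00, 10:30–10:45, 13:15–15:15, 16:00–17:30, 18:00–18:15.
Vera ∩ Beatriz ∩ Viktor: 07:30–08:00, 10:30–10:45, 14:15–15:15, 16:00–17:15.
Windows ≥ 30 min: 07:30–08:00, 14:15–15:15, 16:00–17:15.
That's 3 windows.

3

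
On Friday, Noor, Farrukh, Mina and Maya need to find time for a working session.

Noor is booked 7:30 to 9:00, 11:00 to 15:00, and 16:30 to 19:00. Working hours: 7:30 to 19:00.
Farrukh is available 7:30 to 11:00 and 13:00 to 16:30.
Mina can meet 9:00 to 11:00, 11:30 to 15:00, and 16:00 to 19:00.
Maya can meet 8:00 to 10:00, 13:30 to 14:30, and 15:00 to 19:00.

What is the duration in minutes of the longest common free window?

60 minutes

Noor free within 07:30–19:00: 09:00–11:00, 15:00–16:30.
Noor ∩ Farrukh: 09:00–11:00, 15:00–16:30.
Noor ∩ Farrukh ∩ Mina: 09:00–11:00, 16:00–16:30.
Noor ∩ Farrukh ∩ Mina ∩ Maya: 09:00–10:00, 16:00–16:30.
Common window lengths: 60, 30 min; longest is 60.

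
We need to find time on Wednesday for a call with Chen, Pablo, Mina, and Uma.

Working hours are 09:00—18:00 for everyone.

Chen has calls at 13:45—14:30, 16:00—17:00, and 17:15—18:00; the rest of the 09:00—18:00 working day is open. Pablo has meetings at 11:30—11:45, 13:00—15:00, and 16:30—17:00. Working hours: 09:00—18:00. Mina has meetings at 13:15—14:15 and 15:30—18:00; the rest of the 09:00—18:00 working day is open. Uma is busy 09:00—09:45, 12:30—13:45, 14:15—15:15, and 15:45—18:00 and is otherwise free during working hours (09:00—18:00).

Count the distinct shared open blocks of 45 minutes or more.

2

Chen free within 09:00–18:00: 09:00–13:45, 14:30–16:00, 17:00–17:15.
Pablo free within 09:00–18:00: 09:00–11:30, 11:45–13:00, 15:00–16:30, 17:00–18:00.
Mina free within 09:00–18:00: 09:00–13:15, 14:15–15:30.
Uma free within 09:00–18:00: 09:45–12:30, 13:45–14:15, 15:15–15:45.
Chen ∩ Pablo: 09:00–11:30, 11:45–13:00, 15:00–16:00, 17:00–17:15.
Chen ∩ Pablo ∩ Mina: 09:00–11:30, 11:45–13:00, 15:00–15:30.
Chen ∩ Pablo ∩ Mina ∩ Uma: 09:45–11:30, 11:45–12:30, 15:15–15:30.
Windows ≥ 45 min: 09:45–11:30, 11:45–12:30.
That's 2 windows.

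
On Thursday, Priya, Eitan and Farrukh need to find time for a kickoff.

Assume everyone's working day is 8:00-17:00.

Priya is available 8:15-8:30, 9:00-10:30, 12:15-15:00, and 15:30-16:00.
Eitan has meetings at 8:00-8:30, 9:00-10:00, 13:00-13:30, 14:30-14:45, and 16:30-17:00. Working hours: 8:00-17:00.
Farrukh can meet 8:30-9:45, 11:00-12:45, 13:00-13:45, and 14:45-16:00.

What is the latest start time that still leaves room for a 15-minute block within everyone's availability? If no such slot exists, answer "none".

15:45

Eitan free within 08:00–17:00: 08:30–09:00, 10:00–13:00, 13:30–14:30, 14:45–16:30.
Priya ∩ Eitan: 10:00–10:30, 12:15–13:00, 13:30–14:30, 14:45–15:00, 15:30–16:00.
Priya ∩ Eitan ∩ Farrukh: 12:15–12:45, 13:30–13:45, 14:45–15:00, 15:30–16:00.
Windows ≥ 15 min: 12:15–12:45, 13:30–13:45, 14:45–15:00, 15:30–16:00.
Latest start in the last window 15:30–16:00 is 16:00 − 15 min = 15:45.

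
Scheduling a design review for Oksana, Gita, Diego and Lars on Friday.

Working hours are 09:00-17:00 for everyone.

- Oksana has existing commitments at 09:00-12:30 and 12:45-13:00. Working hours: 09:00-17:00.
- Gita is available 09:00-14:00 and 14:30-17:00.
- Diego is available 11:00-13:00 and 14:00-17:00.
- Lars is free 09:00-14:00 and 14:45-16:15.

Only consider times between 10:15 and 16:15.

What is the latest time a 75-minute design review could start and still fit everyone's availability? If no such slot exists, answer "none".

Oksana free within 09:00–17:00: 12:30–12:45, 13:00–17:00.
Oksana ∩ Gita: 12:30–12:45, 13:00–14:00, 14:30–17:00.
Oksana ∩ Gita ∩ Diego: 12:30–12:45, 14:30–17:00.
Oksana ∩ Gita ∩ Diego ∩ Lars: 12:30–12:45, 14:45–16:15.
Restricted to 10:15–16:15: 12:30–12:45, 14:45–16:15.
Windows ≥ 75 min: 14:45–16:15.
Latest start in the last window 14:45–16:15 is 16:15 − 75 min = 15:00.

15:00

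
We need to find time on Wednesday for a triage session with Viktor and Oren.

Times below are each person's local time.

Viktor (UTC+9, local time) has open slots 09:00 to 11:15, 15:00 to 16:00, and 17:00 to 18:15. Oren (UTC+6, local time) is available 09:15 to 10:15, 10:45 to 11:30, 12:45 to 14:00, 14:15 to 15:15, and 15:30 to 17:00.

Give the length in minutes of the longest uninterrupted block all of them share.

60 minutes

Viktor → UTC: 00:00–02:15, 06:00–07:00, 08:00–09:15.
Oren → UTC: 03:15–04:15, 04:45–05:30, 06:45–08:00, 08:15–09:15, 09:30–11:00.
Viktor ∩ Oren: 06:45–07:00, 08:15–09:15.
Common window lengths: 15, 60 min; longest is 60.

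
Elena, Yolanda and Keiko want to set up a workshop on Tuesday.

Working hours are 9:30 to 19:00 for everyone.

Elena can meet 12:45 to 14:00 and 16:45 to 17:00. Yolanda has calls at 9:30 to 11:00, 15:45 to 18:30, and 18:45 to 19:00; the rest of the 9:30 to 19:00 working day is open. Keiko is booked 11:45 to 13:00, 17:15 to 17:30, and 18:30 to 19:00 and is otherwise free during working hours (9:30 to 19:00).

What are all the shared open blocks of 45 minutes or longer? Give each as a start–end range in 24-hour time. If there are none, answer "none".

Yolanda free within 09:30–19:00: 11:00–15:45, 18:30–18:45.
Keiko free within 09:30–19:00: 09:30–11:45, 13:00–17:15, 17:30–18:30.
Elena ∩ Yolanda: 12:45–14:00.
Elena ∩ Yolanda ∩ Keiko: 13:00–14:00.
Windows ≥ 45 min: 13:00–14:00.

13:00–14:00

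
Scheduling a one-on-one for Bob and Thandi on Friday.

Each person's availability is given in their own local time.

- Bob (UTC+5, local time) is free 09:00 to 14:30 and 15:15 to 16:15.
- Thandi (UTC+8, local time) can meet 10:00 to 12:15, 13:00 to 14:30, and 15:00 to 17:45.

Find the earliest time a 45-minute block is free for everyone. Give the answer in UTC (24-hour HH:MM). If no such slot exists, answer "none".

Bob → UTC: 04:00–09:30, 10:15–11:15.
Thandi → UTC: 02:00–04:15, 05:00–06:30, 07:00–09:45.
Bob ∩ Thandi: 04:00–04:15, 05:00–06:30, 07:00–09:30.
Windows ≥ 45 min: 05:00–06:30, 07:00–09:30.
Earliest such window starts at 05:00.

05:00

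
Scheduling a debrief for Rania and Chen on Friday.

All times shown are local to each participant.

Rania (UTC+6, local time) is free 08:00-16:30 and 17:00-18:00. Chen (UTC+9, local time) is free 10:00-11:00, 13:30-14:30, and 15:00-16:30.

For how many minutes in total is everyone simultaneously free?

Rania → UTC: 02:00–10:30, 11:00–12:00.
Chen → UTC: 01:00–02:00, 04:30–05:30, 06:00–07:30.
Rania ∩ Chen: 04:30–05:30, 06:00–07:30.
Total common minutes: 60 + 90 = 150.

150 minutes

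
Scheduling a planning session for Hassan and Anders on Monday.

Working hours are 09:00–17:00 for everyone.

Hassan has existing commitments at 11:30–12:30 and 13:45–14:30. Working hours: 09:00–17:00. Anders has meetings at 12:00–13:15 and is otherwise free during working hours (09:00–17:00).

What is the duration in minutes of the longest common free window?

Hassan free within 09:00–17:00: 09:00–11:30, 12:30–13:45, 14:30–17:00.
Anders free within 09:00–17:00: 09:00–12:00, 13:15–17:00.
Hassan ∩ Anders: 09:00–11:30, 13:15–13:45, 14:30–17:00.
Common window lengths: 150, 30, 150 min; longest is 150.

150 minutes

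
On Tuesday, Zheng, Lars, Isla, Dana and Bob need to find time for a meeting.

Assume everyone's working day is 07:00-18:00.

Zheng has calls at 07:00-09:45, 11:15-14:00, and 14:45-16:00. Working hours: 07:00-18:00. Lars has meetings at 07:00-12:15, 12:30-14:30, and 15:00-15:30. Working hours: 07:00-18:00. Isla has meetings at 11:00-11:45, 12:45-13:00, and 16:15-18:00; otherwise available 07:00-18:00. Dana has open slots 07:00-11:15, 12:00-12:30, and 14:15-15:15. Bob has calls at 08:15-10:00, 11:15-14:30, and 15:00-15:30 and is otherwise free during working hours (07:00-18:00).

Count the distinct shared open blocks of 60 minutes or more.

Zheng free within 07:00–18:00: 09:45–11:15, 14:00–14:45, 16:00–18:00.
Lars free within 07:00–18:00: 12:15–12:30, 14:30–15:00, 15:30–18:00.
Isla free within 07:00–18:00: 07:00–11:00, 11:45–12:45, 13:00–16:15.
Bob free within 07:00–18:00: 07:00–08:15, 10:00–11:15, 14:30–15:00, 15:30–18:00.
Zheng ∩ Lars: 14:30–14:45, 16:00–18:00.
Zheng ∩ Lars ∩ Isla: 14:30–14:45, 16:00–16:15.
Zheng ∩ Lars ∩ Isla ∩ Dana: 14:30–14:45.
Zheng ∩ Lars ∩ Isla ∩ Dana ∩ Bob: 14:30–14:45.
Windows ≥ 60 min: (none).
That's 0 windows.

0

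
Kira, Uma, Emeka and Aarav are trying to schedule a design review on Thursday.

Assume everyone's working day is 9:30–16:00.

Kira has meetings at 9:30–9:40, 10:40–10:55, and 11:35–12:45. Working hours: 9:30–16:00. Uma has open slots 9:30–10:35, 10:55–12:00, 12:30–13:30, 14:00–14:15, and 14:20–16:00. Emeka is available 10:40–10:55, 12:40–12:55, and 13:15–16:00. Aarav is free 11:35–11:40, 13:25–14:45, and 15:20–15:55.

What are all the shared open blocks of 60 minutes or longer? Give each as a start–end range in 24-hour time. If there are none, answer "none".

Kira free within 09:30–16:00: 09:40–10:40, 10:55–11:35, 12:45–16:00.
Kira ∩ Uma: 09:40–10:35, 10:55–11:35, 12:45–13:30, 14:00–14:15, 14:20–16:00.
Kira ∩ Uma ∩ Emeka: 12:45–12:55, 13:15–13:30, 14:00–14:15, 14:20–16:00.
Kira ∩ Uma ∩ Emeka ∩ Aarav: 13:25–13:30, 14:00–14:15, 14:20–14:45, 15:20–15:55.
Windows ≥ 60 min: (none).

none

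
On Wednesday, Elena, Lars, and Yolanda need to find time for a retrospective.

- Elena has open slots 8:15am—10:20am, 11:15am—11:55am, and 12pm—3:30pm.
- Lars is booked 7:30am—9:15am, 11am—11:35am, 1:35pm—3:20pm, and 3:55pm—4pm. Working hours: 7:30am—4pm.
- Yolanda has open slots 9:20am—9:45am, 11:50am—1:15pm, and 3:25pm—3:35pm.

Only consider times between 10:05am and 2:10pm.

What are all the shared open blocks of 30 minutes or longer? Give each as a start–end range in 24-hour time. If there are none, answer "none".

12:00–13:15

Lars free within 07:30–16:00: 09:15–11:00, 11:35–13:35, 15:20–15:55.
Elena ∩ Lars: 09:15–10:20, 11:35–11:55, 12:00–13:35, 15:20–15:30.
Elena ∩ Lars ∩ Yolanda: 09:20–09:45, 11:50–11:55, 12:00–13:15, 15:25–15:30.
Restricted to 10:05–14:10: 11:50–11:55, 12:00–13:15.
Windows ≥ 30 min: 12:00–13:15.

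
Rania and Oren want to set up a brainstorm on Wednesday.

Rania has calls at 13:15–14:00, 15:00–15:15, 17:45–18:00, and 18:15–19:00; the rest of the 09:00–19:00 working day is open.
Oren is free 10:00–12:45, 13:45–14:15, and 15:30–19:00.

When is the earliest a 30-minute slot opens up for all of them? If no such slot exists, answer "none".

10:00

Rania free within 09:00–19:00: 09:00–13:15, 14:00–15:00, 15:15–17:45, 18:00–18:15.
Rania ∩ Oren: 10:00–12:45, 14:00–14:15, 15:30–17:45, 18:00–18:15.
Windows ≥ 30 min: 10:00–12:45, 15:30–17:45.
Earliest such window starts at 10:00.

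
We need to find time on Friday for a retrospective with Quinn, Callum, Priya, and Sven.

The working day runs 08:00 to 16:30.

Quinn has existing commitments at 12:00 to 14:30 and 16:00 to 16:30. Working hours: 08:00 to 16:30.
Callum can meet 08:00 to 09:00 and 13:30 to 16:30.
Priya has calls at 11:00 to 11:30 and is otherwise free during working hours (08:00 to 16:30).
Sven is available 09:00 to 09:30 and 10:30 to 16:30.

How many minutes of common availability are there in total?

Quinn free within 08:00–16:30: 08:00–12:00, 14:30–16:00.
Priya free within 08:00–16:30: 08:00–11:00, 11:30–16:30.
Quinn ∩ Callum: 08:00–09:00, 14:30–16:00.
Quinn ∩ Callum ∩ Priya: 08:00–09:00, 14:30–16:00.
Quinn ∩ Callum ∩ Priya ∩ Sven: 14:30–16:00.
Total common minutes: 90.

90 minutes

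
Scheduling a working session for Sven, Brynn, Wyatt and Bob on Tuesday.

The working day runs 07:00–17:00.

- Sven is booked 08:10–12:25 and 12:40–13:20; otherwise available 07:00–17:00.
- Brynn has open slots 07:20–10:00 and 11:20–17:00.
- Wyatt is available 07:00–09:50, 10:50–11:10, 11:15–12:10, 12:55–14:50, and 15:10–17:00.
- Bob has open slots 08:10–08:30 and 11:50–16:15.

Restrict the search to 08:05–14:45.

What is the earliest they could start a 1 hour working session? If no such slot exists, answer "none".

Sven free within 07:00–17:00: 07:00–08:10, 12:25–12:40, 13:20–17:00.
Sven ∩ Brynn: 07:20–08:10, 12:25–12:40, 13:20–17:00.
Sven ∩ Brynn ∩ Wyatt: 07:20–08:10, 13:20–14:50, 15:10–17:00.
Sven ∩ Brynn ∩ Wyatt ∩ Bob: 13:20–14:50, 15:10–16:15.
Restricted to 08:05–14:45: 13:20–14:45.
Windows ≥ 60 min: 13:20–14:45.
Earliest such window starts at 13:20.

13:20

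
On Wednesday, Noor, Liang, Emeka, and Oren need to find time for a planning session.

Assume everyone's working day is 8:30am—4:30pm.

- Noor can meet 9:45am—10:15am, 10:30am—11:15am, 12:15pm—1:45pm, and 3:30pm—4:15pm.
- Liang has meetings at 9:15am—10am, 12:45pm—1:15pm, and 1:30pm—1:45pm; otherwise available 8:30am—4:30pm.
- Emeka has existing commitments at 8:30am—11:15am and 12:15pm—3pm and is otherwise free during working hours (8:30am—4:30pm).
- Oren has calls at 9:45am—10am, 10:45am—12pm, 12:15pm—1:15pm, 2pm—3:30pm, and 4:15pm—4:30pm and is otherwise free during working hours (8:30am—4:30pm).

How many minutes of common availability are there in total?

Liang free within 08:30–16:30: 08:30–09:15, 10:00–12:45, 13:15–13:30, 13:45–16:30.
Emeka free within 08:30–16:30: 11:15–12:15, 15:00–16:30.
Oren free within 08:30–16:30: 08:30–09:45, 10:00–10:45, 12:00–12:15, 13:15–14:00, 15:30–16:15.
Noor ∩ Liang: 10:00–10:15, 10:30–11:15, 12:15–12:45, 13:15–13:30, 15:30–16:15.
Noor ∩ Liang ∩ Emeka: 15:30–16:15.
Noor ∩ Liang ∩ Emeka ∩ Oren: 15:30–16:15.
Total common minutes: 45.

45 minutes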